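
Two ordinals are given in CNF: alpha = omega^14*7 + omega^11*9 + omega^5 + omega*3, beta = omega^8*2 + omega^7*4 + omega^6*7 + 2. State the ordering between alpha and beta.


Compare term by term from highest exponent:
alpha = omega^14*7 + omega^11*9 + omega^5 + omega*3
beta = omega^8*2 + omega^7*4 + omega^6*7 + 2
Term 1: alpha has omega^14*7, beta has omega^8*2
Term 2: alpha has omega^11*9, beta has omega^7*4
Term 3: alpha has omega^5*1, beta has omega^6*7
Term 4: alpha has omega^1*3, beta has omega^0*2
Result: alpha > beta

alpha > beta


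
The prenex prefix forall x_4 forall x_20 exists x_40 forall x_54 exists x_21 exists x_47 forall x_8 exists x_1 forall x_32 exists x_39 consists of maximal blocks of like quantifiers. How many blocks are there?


Alternations = 7.
Blocks = alternations + 1 = 8

8


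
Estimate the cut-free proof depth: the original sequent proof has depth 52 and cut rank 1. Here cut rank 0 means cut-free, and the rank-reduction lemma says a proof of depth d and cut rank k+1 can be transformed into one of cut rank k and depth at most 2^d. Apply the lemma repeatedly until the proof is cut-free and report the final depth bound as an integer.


Each rank reduction sends depth d to at most 2^d; cut rank r needs r reductions.
2_0(52) = 52
2_1(52) = 2^52 = 4503599627370496
Cut-free depth bound = 4503599627370496

4503599627370496


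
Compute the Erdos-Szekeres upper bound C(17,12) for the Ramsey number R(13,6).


R(13,6) <= C(13+6-2, 13-1) = C(17, 12)
C(17, 12) = 17! / (12! * 5!)
= 6188

6188


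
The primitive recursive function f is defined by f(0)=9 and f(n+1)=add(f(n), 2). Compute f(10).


f(0) = 9
f(1) = add(f(0), 2) = add(9, 2) = 11
f(2) = add(f(1), 2) = add(11, 2) = 13
f(3) = add(f(2), 2) = add(13, 2) = 15
f(4) = add(f(3), 2) = add(15, 2) = 17
f(5) = add(f(4), 2) = add(17, 2) = 19
f(6) = add(f(5), 2) = add(19, 2) = 21
f(7) = add(f(6), 2) = add(21, 2) = 23
f(8) = add(f(7), 2) = add(23, 2) = 25
f(9) = add(f(8), 2) = add(25, 2) = 27
f(10) = add(f(9), 2) = add(27, 2) = 29


29


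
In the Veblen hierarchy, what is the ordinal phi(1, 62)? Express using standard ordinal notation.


phi(1, 62):
phi(1, beta) = epsilon_beta (the beta-th epsilon number).
phi(1, 62) = epsilon_62

epsilon_62


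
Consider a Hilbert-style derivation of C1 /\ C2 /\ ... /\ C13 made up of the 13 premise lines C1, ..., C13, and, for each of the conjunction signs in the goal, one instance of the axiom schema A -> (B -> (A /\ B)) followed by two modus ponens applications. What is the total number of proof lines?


Conjoining 13 premises:
- 13 premise lines
- the goal has 12 conjunction signs; each costs 1 axiom instance + 2 MP = 3 lines: 3 * 12 = 36
Total = 13 + 36 = 49 lines.

49


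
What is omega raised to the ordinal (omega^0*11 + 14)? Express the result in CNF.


omega^(omega^0*11 + 14):
omega^0 = 1, so the exponent is 11 + 14 = 25 (finite ordinal addition).
Result = omega^25, already a single CNF term.

omega^25


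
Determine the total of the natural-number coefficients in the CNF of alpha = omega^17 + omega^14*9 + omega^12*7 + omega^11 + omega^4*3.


CNF: omega^17 + omega^14*9 + omega^12*7 + omega^11 + omega^4*3
Coefficients: 1 + 9 + 7 + 1 + 3 = 21

21


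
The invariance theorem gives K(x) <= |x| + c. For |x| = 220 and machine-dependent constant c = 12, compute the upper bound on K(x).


K(x) <= |x| + c = 220 + 12 = 232

232


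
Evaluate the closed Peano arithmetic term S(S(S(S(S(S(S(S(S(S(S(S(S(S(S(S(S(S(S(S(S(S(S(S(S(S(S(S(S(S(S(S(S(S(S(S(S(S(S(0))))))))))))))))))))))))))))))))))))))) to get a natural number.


Counting successors applied to 0:
39 applications of S to 0 = 39

39


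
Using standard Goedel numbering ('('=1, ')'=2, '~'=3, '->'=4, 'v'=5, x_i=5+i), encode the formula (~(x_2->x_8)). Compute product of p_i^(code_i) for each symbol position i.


Formula: (~(x_2->x_8))
Symbol codes: [1, 3, 1, 7, 4, 13, 2, 2]
Primes: [2, 3, 5, 7, 11, 13, 17, 19]
p_1^1 = 2^1 = 2
p_2^3 = 3^3 = 27
p_3^1 = 5^1 = 5
p_4^7 = 7^7 = 823543
p_5^4 = 11^4 = 14641
p_6^13 = 13^13 = 302875106592253
p_7^2 = 17^2 = 289
p_8^2 = 19^2 = 361
Product = 102870158631837753189986313731370

102870158631837753189986313731370


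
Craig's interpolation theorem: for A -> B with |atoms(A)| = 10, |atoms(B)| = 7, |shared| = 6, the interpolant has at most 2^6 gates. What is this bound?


Shared atoms = 6
Craig interpolant size bound = 2^6
= 64

64


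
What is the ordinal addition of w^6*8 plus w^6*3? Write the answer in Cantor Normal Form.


Ordinal addition w^6*8 + w^6*3:
Both terms have the same exponent 6.
w^e*c + w^e*d = w^e*(c+d).
Result = w^6*(8+3) = w^6*11

w^6*11


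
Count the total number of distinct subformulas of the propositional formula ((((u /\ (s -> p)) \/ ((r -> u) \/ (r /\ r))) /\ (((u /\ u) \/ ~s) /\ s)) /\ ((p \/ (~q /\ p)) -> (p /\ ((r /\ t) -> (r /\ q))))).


Formula: ((((u /\ (s -> p)) \/ ((r -> u) \/ (r /\ r))) /\ (((u /\ u) \/ ~s) /\ s)) /\ ((p \/ (~q /\ p)) -> (p /\ ((r /\ t) -> (r /\ q)))))
Subformulas found:
  1. r
  2. q
  3. u
  4. s
  5. t
  6. p
  7. ~s
  8. ~q
  9. (u /\ u)
  10. (r /\ r)
  11. (r /\ q)
  12. (s -> p)
  13. (r -> u)
  14. (r /\ t)
  15. (~q /\ p)
  16. (u /\ (s -> p))
  17. ((u /\ u) \/ ~s)
  18. (p \/ (~q /\ p))
  19. ((r /\ t) -> (r /\ q))
  20. ((r -> u) \/ (r /\ r))
  21. (((u /\ u) \/ ~s) /\ s)
  22. (p /\ ((r /\ t) -> (r /\ q)))
  23. ((u /\ (s -> p)) \/ ((r -> u) \/ (r /\ r)))
  24. ((p \/ (~q /\ p)) -> (p /\ ((r /\ t) -> (r /\ q))))
  25. (((u /\ (s -> p)) \/ ((r -> u) \/ (r /\ r))) /\ (((u /\ u) \/ ~s) /\ s))
  26. ((((u /\ (s -> p)) \/ ((r -> u) \/ (r /\ r))) /\ (((u /\ u) \/ ~s) /\ s)) /\ ((p \/ (~q /\ p)) -> (p /\ ((r /\ t) -> (r /\ q)))))
Total distinct subformulas = 26

26


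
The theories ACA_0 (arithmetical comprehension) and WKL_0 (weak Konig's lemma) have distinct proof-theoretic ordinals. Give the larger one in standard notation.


Proof-theoretic ordinal of ACA_0 (arithmetical comprehension): epsilon_0
Proof-theoretic ordinal of WKL_0 (weak Konig's lemma): omega^omega
Comparing: omega^omega < epsilon_0.
The larger ordinal is epsilon_0 (from ACA_0 (arithmetical comprehension)).

epsilon_0


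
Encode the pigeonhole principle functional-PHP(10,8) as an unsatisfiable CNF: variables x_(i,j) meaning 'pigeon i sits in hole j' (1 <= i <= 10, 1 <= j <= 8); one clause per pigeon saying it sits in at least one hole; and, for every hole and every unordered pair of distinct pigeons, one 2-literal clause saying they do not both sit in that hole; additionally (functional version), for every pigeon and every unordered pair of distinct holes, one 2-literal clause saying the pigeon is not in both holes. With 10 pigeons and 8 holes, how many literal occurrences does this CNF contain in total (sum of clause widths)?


functional-PHP(10,8): 10 pigeons, 8 holes, 10*8 = 80 variables.
- pigeon clauses: one per pigeon -> 10 clauses of width 8 -> 80 literals
- hole clauses: 8 holes * C(10,2) = 8 * 45 -> 360 clauses of width 2 -> 720 literals
- functional clauses: 10 pigeons * C(8,2) = 10 * 28 -> 280 clauses of width 2 -> 560 literals
Total literal occurrences = 80 + 720 + 560 = 1360

1360


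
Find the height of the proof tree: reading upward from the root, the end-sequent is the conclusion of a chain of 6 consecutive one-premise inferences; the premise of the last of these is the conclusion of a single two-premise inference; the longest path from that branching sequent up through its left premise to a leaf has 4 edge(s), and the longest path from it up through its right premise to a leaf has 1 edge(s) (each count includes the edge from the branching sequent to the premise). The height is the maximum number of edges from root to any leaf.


Longest path through the left premise: 4 edges (measured from the branching sequent)
Longest path through the right premise: 1 edges
Height of the subtree rooted at the branching sequent: max(4, 1) = 4
The branching sequent sits 6 edges above the root (the chain of one-premise inferences), so height = 4 + 6 = 10

10


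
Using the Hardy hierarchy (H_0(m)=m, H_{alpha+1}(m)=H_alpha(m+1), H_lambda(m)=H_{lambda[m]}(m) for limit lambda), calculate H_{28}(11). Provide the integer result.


H_28(11):
For finite ordinals k, H_k(n) = n + k (each successor step adds 1).
H_28(11) = 11 + 28 = 39

39


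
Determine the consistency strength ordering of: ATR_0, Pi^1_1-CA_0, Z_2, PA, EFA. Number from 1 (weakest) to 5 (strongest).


Ordering by consistency strength:
1. EFA
2. PA
3. ATR_0
4. Pi^1_1-CA_0
5. Z_2


ATR_0=3, Pi^1_1-CA_0=4, Z_2=5, PA=2, EFA=1


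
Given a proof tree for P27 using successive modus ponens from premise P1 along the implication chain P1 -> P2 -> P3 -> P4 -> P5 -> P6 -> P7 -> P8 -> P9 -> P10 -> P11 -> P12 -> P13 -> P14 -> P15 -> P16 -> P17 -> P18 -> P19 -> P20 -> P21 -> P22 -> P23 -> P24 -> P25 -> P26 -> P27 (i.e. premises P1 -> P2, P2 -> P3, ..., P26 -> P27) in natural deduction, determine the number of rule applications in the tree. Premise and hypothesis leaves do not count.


We have a chain: P1 -> P2 -> P3 -> P4 -> P5 -> P6 -> P7 -> P8 -> P9 -> P10 -> P11 -> P12 -> P13 -> P14 -> P15 -> P16 -> P17 -> P18 -> P19 -> P20 -> P21 -> P22 -> P23 -> P24 -> P25 -> P26 -> P27.
Each modus ponens application produces the next variable.
The chain has 27 propositions, so 27-1 = 26 modus ponens steps.
Total inference nodes = 26

26


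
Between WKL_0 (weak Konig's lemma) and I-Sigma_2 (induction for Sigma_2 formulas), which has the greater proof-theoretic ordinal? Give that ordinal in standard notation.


Proof-theoretic ordinal of WKL_0 (weak Konig's lemma): omega^omega
Proof-theoretic ordinal of I-Sigma_2 (induction for Sigma_2 formulas): omega^(omega^omega)
Comparing: omega^omega < omega^(omega^omega).
The larger ordinal is omega^(omega^omega) (from I-Sigma_2 (induction for Sigma_2 formulas)).

omega^(omega^omega)


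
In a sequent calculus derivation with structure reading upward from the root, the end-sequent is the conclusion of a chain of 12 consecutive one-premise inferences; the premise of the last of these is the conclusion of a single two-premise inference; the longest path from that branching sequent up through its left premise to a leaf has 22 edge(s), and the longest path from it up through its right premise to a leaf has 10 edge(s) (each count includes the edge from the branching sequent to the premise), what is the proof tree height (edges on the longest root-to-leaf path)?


Longest path through the left premise: 22 edges (measured from the branching sequent)
Longest path through the right premise: 10 edges
Height of the subtree rooted at the branching sequent: max(22, 10) = 22
The branching sequent sits 12 edges above the root (the chain of one-premise inferences), so height = 22 + 12 = 34

34


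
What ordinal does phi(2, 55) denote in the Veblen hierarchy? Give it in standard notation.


phi(2, 55):
phi(2, beta) = zeta_beta (the beta-th zeta number, fixed point of epsilon).
phi(2, 55) = zeta_55

zeta_55


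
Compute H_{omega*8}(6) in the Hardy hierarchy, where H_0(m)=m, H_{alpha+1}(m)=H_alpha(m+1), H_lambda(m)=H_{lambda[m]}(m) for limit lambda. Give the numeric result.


H_{omega*8}(6):
For the Hardy hierarchy, H_{omega*k}(n) = 2^k * n.
2^8 = 256.
256 * 6 = 1536

1536


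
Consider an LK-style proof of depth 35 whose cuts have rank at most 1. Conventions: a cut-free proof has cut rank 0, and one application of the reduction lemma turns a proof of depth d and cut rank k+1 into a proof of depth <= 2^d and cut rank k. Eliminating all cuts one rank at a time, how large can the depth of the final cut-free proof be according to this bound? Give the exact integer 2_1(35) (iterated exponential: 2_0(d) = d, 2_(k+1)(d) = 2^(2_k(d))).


Each rank reduction sends depth d to at most 2^d; cut rank r needs r reductions.
2_0(35) = 35
2_1(35) = 2^35 = 34359738368
Cut-free depth bound = 34359738368

34359738368


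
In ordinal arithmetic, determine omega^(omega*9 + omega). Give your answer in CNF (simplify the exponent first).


omega^(omega*9 + omega):
Both terms of the exponent have the same exponent 1, so they merge: omega*9 + omega = omega*(9+1) = omega*10.
omega raised to a CNF ordinal is a single CNF term: Result = omega^(omega*10)

omega^(omega*10)


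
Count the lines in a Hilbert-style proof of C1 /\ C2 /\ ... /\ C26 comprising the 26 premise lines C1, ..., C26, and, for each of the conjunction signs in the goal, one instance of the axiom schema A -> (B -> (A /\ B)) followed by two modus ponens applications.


Conjoining 26 premises:
- 26 premise lines
- the goal has 25 conjunction signs; each costs 1 axiom instance + 2 MP = 3 lines: 3 * 25 = 75
Total = 26 + 75 = 101 lines.

101


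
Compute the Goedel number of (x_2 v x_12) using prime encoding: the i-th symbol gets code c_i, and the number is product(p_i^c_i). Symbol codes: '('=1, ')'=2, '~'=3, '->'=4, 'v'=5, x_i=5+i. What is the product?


Formula: (x_2 v x_12)
Symbol codes: [1, 7, 5, 17, 2]
Primes: [2, 3, 5, 7, 11]
p_1^1 = 2^1 = 2
p_2^7 = 3^7 = 2187
p_3^5 = 5^5 = 3125
p_4^17 = 7^17 = 232630513987207
p_5^2 = 11^2 = 121
Product = 384751968905578917431250

384751968905578917431250


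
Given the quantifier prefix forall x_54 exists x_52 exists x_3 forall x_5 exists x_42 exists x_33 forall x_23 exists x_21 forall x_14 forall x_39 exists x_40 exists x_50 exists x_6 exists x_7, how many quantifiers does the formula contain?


Quantifier prefix has 14 quantifier symbols.
Quantifier depth = 14

14


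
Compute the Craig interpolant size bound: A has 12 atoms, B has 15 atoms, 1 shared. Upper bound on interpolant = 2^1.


Shared atoms = 1
Craig interpolant size bound = 2^1
= 2

2


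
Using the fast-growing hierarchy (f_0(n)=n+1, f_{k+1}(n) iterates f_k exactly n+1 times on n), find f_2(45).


f_2(45) = f_1^46(45)
f_1(m) = 2m + 1.
Iterating: f_1^k(n) = 2^k*(n+1) - 1.
f_2(45) = 2^46*(45+1) - 1 = 70368744177664*46 - 1 = 3236962232172543

3236962232172543


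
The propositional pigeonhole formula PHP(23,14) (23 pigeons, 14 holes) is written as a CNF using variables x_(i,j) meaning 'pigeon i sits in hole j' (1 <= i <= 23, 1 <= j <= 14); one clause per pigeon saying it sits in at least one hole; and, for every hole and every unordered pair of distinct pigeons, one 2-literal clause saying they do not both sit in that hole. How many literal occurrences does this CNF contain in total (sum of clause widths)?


PHP(23,14): 23 pigeons, 14 holes, 23*14 = 322 variables.
- pigeon clauses: one per pigeon -> 23 clauses of width 14 -> 322 literals
- hole clauses: 14 holes * C(23,2) = 14 * 253 -> 3542 clauses of width 2 -> 7084 literals
Total literal occurrences = 322 + 7084 = 7406

7406


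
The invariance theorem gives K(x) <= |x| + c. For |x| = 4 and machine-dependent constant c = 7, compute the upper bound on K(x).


K(x) <= |x| + c = 4 + 7 = 11

11


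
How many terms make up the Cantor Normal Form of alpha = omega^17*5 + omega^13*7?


CNF: omega^17*5 + omega^13*7
Count the summands separated by '+':
  term 1: omega^17*5
  term 2: omega^13*7
Total terms = 2

2


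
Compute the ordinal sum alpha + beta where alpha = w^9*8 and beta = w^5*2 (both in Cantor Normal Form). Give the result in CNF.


Ordinal addition w^9*8 + w^5*2:
Leading exponent of alpha (9) > leading exponent of beta (5).
Since alpha's term has higher exponent than beta's leading term,
the sum is simply alpha followed by beta.
Result = w^9*8 + w^5*2

w^9*8 + w^5*2


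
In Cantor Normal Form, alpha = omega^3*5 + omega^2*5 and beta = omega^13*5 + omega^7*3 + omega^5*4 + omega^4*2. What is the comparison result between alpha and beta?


Compare term by term from highest exponent:
alpha = omega^3*5 + omega^2*5
beta = omega^13*5 + omega^7*3 + omega^5*4 + omega^4*2
Term 1: alpha has omega^3*5, beta has omega^13*5
Term 2: alpha has omega^2*5, beta has omega^7*3
Term 3: alpha has omega^0*0, beta has omega^5*4
Term 4: alpha has omega^0*0, beta has omega^4*2
Result: alpha < beta

alpha < beta


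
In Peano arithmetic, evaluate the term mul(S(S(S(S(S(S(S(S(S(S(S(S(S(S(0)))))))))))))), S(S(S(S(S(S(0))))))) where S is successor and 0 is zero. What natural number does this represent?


mul(S^14(0), S^6(0)):
S^14(0) = 14
S^6(0) = 6
14 * 6 = 84

84


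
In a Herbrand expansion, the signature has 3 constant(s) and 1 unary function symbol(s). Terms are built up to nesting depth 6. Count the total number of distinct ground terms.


Herbrand terms by depth:
Depth 0: 3 constants
Depth 1: 3 new terms (running total: 6)
Depth 2: 3 new terms (running total: 9)
Depth 3: 3 new terms (running total: 12)
Depth 4: 3 new terms (running total: 15)
Depth 5: 3 new terms (running total: 18)
Depth 6: 3 new terms (running total: 21)
Total distinct ground terms = 21

21


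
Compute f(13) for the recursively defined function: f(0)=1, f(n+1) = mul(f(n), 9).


f(0) = 1
f(1) = mul(f(0), 9) = mul(1, 9) = 9
f(2) = mul(f(1), 9) = mul(9, 9) = 81
f(3) = mul(f(2), 9) = mul(81, 9) = 729
f(4) = mul(f(3), 9) = mul(729, 9) = 6561
f(5) = mul(f(4), 9) = mul(6561, 9) = 59049
f(6) = mul(f(5), 9) = mul(59049, 9) = 531441
f(7) = mul(f(6), 9) = mul(531441, 9) = 4782969
f(8) = mul(f(7), 9) = mul(4782969, 9) = 43046721
f(9) = mul(f(8), 9) = mul(43046721, 9) = 387420489
f(10) = mul(f(9), 9) = mul(387420489, 9) = 3486784401
f(11) = mul(f(10), 9) = mul(3486784401, 9) = 31381059609
f(12) = mul(f(11), 9) = mul(31381059609, 9) = 282429536481
f(13) = mul(f(12), 9) = mul(282429536481, 9) = 2541865828329


2541865828329


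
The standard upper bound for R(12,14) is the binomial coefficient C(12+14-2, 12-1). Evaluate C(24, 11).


R(12,14) <= C(12+14-2, 12-1) = C(24, 11)
C(24, 11) = 24! / (11! * 13!)
= 2496144

2496144


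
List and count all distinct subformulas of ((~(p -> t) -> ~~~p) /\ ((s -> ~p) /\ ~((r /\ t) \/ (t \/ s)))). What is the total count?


Formula: ((~(p -> t) -> ~~~p) /\ ((s -> ~p) /\ ~((r /\ t) \/ (t \/ s))))
Subformulas found:
  1. r
  2. s
  3. t
  4. p
  5. ~p
  6. ~~p
  7. ~~~p
  8. (p -> t)
  9. (t \/ s)
  10. (r /\ t)
  11. (s -> ~p)
  12. ~(p -> t)
  13. (~(p -> t) -> ~~~p)
  14. ((r /\ t) \/ (t \/ s))
  15. ~((r /\ t) \/ (t \/ s))
  16. ((s -> ~p) /\ ~((r /\ t) \/ (t \/ s)))
  17. ((~(p -> t) -> ~~~p) /\ ((s -> ~p) /\ ~((r /\ t) \/ (t \/ s))))
Total distinct subformulas = 17

17


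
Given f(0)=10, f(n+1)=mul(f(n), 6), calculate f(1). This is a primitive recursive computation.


f(0) = 10
f(1) = mul(f(0), 6) = mul(10, 6) = 60


60


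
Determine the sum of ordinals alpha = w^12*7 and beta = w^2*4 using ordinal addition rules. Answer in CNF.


Ordinal addition w^12*7 + w^2*4:
Leading exponent of alpha (12) > leading exponent of beta (2).
Since alpha's term has higher exponent than beta's leading term,
the sum is simply alpha followed by beta.
Result = w^12*7 + w^2*4

w^12*7 + w^2*4


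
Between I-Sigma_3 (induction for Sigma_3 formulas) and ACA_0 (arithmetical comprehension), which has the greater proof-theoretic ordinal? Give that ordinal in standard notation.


Proof-theoretic ordinal of I-Sigma_3 (induction for Sigma_3 formulas): omega^(omega^(omega^omega))
Proof-theoretic ordinal of ACA_0 (arithmetical comprehension): epsilon_0
Comparing: omega^(omega^(omega^omega)) < epsilon_0.
The larger ordinal is epsilon_0 (from ACA_0 (arithmetical comprehension)).

epsilon_0


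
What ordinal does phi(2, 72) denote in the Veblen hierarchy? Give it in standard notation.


phi(2, 72):
phi(2, beta) = zeta_beta (the beta-th zeta number, fixed point of epsilon).
phi(2, 72) = zeta_72

zeta_72


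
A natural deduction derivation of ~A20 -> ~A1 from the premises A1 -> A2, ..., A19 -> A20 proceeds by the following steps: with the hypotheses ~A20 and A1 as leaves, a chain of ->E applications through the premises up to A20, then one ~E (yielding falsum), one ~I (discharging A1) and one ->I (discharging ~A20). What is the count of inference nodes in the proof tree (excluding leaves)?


From hypothesis A1, 19 ->E steps along the 19 premises yield A20.
~E with hypothesis ~A20 gives falsum (1 node); ~I discharging A1 gives ~A1 (1 node); ->I discharging ~A20 gives the goal (1 node).
Total = 19 + 3 = 22 inference nodes.

22


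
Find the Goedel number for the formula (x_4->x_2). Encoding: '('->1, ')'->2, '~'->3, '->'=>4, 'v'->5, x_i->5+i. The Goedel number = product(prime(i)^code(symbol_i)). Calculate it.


Formula: (x_4->x_2)
Symbol codes: [1, 9, 4, 7, 2]
Primes: [2, 3, 5, 7, 11]
p_1^1 = 2^1 = 2
p_2^9 = 3^9 = 19683
p_3^4 = 5^4 = 625
p_4^7 = 7^7 = 823543
p_5^2 = 11^2 = 121
Product = 2451731776436250

2451731776436250


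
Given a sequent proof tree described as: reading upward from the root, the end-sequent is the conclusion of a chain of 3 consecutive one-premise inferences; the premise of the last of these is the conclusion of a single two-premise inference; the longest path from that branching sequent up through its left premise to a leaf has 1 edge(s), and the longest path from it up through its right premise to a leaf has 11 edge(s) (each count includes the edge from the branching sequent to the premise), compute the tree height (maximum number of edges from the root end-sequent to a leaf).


Longest path through the left premise: 1 edges (measured from the branching sequent)
Longest path through the right premise: 11 edges
Height of the subtree rooted at the branching sequent: max(1, 11) = 11
The branching sequent sits 3 edges above the root (the chain of one-premise inferences), so height = 11 + 3 = 14

14


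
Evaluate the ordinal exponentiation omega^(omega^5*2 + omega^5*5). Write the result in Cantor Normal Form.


omega^(omega^5*2 + omega^5*5):
Both terms of the exponent have the same exponent 5, so they merge: omega^5*2 + omega^5*5 = omega^5*(2+5) = omega^5*7.
omega raised to a CNF ordinal is a single CNF term: Result = omega^(omega^5*7)

omega^(omega^5*7)


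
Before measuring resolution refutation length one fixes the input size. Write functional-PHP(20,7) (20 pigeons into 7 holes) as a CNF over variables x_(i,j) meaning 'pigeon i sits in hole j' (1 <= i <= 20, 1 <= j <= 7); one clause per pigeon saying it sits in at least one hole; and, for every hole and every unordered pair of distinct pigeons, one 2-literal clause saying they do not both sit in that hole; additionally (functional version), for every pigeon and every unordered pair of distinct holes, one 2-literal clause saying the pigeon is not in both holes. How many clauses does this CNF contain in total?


functional-PHP(20,7): 20 pigeons, 7 holes, 20*7 = 140 variables.
- pigeon clauses: one per pigeon -> 20 clauses
- hole clauses: 7 holes * C(20,2) = 7 * 190 -> 1330 clauses
- functional clauses: 20 pigeons * C(7,2) = 20 * 21 -> 420 clauses
Total clauses = 20 + 1330 + 420 = 1770

1770


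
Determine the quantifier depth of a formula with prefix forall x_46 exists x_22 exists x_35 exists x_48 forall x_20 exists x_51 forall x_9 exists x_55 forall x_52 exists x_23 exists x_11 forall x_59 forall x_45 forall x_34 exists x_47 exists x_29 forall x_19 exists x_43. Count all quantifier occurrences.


Quantifier prefix has 18 quantifier symbols.
Quantifier depth = 18

18


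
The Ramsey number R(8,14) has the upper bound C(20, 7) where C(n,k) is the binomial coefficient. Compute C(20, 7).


R(8,14) <= C(8+14-2, 8-1) = C(20, 7)
C(20, 7) = 20! / (7! * 13!)
= 77520

77520


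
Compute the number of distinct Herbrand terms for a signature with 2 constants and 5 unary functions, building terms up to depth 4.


Herbrand terms by depth:
Depth 0: 2 constants
Depth 1: 10 new terms (running total: 12)
Depth 2: 50 new terms (running total: 62)
Depth 3: 250 new terms (running total: 312)
Depth 4: 1250 new terms (running total: 1562)
Total distinct ground terms = 1562

1562


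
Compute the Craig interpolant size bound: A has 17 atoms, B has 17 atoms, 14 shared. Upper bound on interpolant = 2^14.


Shared atoms = 14
Craig interpolant size bound = 2^14
= 16384

16384


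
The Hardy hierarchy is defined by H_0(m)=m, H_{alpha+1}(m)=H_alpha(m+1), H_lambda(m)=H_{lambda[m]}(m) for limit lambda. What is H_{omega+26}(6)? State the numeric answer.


H_{omega+26}(6):
Unwind the 26 successor steps: H_{omega+26}(6) = H_omega(6+26) = H_omega(32).
H_omega(m) = H_m(m) = m + m = 2m.
Result = 2 * 32 = 64

64


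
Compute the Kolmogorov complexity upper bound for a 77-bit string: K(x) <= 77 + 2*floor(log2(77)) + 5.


floor(log2(77)) = 6
2 * 6 = 12
K(x) <= 77 + 12 + 5 = 94

94


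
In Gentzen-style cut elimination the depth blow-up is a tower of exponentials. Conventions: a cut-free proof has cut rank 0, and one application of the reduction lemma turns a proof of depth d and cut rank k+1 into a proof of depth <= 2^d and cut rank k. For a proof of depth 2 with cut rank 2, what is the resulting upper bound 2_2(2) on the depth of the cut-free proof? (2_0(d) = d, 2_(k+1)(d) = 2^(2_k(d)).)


Each rank reduction sends depth d to at most 2^d; cut rank r needs r reductions.
2_0(2) = 2
2_1(2) = 2^2 = 4
2_2(2) = 2^4 = 16
Cut-free depth bound = 16

16


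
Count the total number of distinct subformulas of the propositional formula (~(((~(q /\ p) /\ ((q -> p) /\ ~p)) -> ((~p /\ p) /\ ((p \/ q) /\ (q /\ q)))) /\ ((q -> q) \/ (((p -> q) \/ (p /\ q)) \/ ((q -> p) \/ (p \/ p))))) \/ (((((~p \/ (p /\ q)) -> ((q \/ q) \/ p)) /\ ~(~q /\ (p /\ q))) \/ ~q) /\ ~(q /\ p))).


Formula: (~(((~(q /\ p) /\ ((q -> p) /\ ~p)) -> ((~p /\ p) /\ ((p \/ q) /\ (q /\ q)))) /\ ((q -> q) \/ (((p -> q) \/ (p /\ q)) \/ ((q -> p) \/ (p \/ p))))) \/ (((((~p \/ (p /\ q)) -> ((q \/ q) \/ p)) /\ ~(~q /\ (p /\ q))) \/ ~q) /\ ~(q /\ p)))
Subformulas found:
  1. p
  2. q
  3. ~p
  4. ~q
  5. (q /\ p)
  6. (p /\ q)
  7. (q /\ q)
  8. (q -> p)
  9. (q -> q)
  10. (p -> q)
  11. (p \/ p)
  12. (p \/ q)
  13. (q \/ q)
  14. ~(q /\ p)
  15. (~p /\ p)
  16. ((q \/ q) \/ p)
  17. (~p \/ (p /\ q))
  18. (~q /\ (p /\ q))
  19. ((q -> p) /\ ~p)
  20. ~(~q /\ (p /\ q))
  21. ((p -> q) \/ (p /\ q))
  22. ((q -> p) \/ (p \/ p))
  23. ((p \/ q) /\ (q /\ q))
  24. (~(q /\ p) /\ ((q -> p) /\ ~p))
  25. ((~p /\ p) /\ ((p \/ q) /\ (q /\ q)))
  26. ((~p \/ (p /\ q)) -> ((q \/ q) \/ p))
  27. (((p -> q) \/ (p /\ q)) \/ ((q -> p) \/ (p \/ p)))
  28. (((~p \/ (p /\ q)) -> ((q \/ q) \/ p)) /\ ~(~q /\ (p /\ q)))
  29. ((q -> q) \/ (((p -> q) \/ (p /\ q)) \/ ((q -> p) \/ (p \/ p))))
  30. ((((~p \/ (p /\ q)) -> ((q \/ q) \/ p)) /\ ~(~q /\ (p /\ q))) \/ ~q)
  31. ((~(q /\ p) /\ ((q -> p) /\ ~p)) -> ((~p /\ p) /\ ((p \/ q) /\ (q /\ q))))
  32. (((((~p \/ (p /\ q)) -> ((q \/ q) \/ p)) /\ ~(~q /\ (p /\ q))) \/ ~q) /\ ~(q /\ p))
  33. (((~(q /\ p) /\ ((q -> p) /\ ~p)) -> ((~p /\ p) /\ ((p \/ q) /\ (q /\ q)))) /\ ((q -> q) \/ (((p -> q) \/ (p /\ q)) \/ ((q -> p) \/ (p \/ p)))))
  34. ~(((~(q /\ p) /\ ((q -> p) /\ ~p)) -> ((~p /\ p) /\ ((p \/ q) /\ (q /\ q)))) /\ ((q -> q) \/ (((p -> q) \/ (p /\ q)) \/ ((q -> p) \/ (p \/ p)))))
  35. (~(((~(q /\ p) /\ ((q -> p) /\ ~p)) -> ((~p /\ p) /\ ((p \/ q) /\ (q /\ q)))) /\ ((q -> q) \/ (((p -> q) \/ (p /\ q)) \/ ((q -> p) \/ (p \/ p))))) \/ (((((~p \/ (p /\ q)) -> ((q \/ q) \/ p)) /\ ~(~q /\ (p /\ q))) \/ ~q) /\ ~(q /\ p)))
Total distinct subformulas = 35

35


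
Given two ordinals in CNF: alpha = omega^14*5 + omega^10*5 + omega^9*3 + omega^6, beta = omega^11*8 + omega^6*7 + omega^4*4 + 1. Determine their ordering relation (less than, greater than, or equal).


Compare term by term from highest exponent:
alpha = omega^14*5 + omega^10*5 + omega^9*3 + omega^6
beta = omega^11*8 + omega^6*7 + omega^4*4 + 1
Term 1: alpha has omega^14*5, beta has omega^11*8
Term 2: alpha has omega^10*5, beta has omega^6*7
Term 3: alpha has omega^9*3, beta has omega^4*4
Term 4: alpha has omega^6*1, beta has omega^0*1
Result: alpha > beta

alpha > beta


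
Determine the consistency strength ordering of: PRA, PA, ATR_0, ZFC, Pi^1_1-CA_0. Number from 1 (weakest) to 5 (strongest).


Ordering by consistency strength:
1. PRA
2. PA
3. ATR_0
4. Pi^1_1-CA_0
5. ZFC


PRA=1, PA=2, ATR_0=3, ZFC=5, Pi^1_1-CA_0=4


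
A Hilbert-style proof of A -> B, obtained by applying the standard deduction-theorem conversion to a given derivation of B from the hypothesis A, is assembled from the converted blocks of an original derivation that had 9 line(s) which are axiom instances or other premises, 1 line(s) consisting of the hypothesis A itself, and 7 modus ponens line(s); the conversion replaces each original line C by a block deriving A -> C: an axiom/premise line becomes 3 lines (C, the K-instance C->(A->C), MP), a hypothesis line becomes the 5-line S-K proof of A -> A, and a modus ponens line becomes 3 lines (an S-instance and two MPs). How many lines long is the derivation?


Deduction-theorem conversion, block by block:
- 9 axiom/premise lines -> 3 lines each = 27
- 1 hypothesis lines -> 5 lines each (identity proof A->A) = 5
- 7 MP lines -> 3 lines each (S-instance, MP, MP) = 21
Total = 27 + 5 + 21 = 53 lines.

53


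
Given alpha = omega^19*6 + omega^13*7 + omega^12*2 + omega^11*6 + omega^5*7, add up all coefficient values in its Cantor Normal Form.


CNF: omega^19*6 + omega^13*7 + omega^12*2 + omega^11*6 + omega^5*7
Coefficients: 6 + 7 + 2 + 6 + 7 = 28

28


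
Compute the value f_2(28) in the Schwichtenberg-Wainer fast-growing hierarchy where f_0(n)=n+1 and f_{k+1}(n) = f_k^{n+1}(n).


f_2(28) = f_1^29(28)
f_1(m) = 2m + 1.
Iterating: f_1^k(n) = 2^k*(n+1) - 1.
f_2(28) = 2^29*(28+1) - 1 = 536870912*29 - 1 = 15569256447

15569256447


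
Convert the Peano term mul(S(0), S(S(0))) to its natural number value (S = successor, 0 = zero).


mul(S^1(0), S^2(0)):
S^1(0) = 1
S^2(0) = 2
1 * 2 = 2

2


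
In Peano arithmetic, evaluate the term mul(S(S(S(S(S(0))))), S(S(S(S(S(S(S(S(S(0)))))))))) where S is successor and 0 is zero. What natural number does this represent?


mul(S^5(0), S^9(0)):
S^5(0) = 5
S^9(0) = 9
5 * 9 = 45

45


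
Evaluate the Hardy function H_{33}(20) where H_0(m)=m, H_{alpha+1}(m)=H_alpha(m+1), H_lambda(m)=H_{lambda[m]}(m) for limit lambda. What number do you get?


H_33(20):
For finite ordinals k, H_k(n) = n + k (each successor step adds 1).
H_33(20) = 20 + 33 = 53

53


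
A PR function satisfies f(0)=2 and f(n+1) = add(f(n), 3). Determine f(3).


f(0) = 2
f(1) = add(f(0), 3) = add(2, 3) = 5
f(2) = add(f(1), 3) = add(5, 3) = 8
f(3) = add(f(2), 3) = add(8, 3) = 11


11


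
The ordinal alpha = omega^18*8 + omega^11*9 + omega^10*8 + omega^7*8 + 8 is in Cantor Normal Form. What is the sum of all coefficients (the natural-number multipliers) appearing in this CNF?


CNF: omega^18*8 + omega^11*9 + omega^10*8 + omega^7*8 + 8
Coefficients: 8 + 9 + 8 + 8 + 8 = 41

41


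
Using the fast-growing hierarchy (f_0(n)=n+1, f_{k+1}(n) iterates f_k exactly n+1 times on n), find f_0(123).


f_0(123) = 123 + 1 = 124

124


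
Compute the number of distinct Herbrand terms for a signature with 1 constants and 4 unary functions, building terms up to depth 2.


Herbrand terms by depth:
Depth 0: 1 constants
Depth 1: 4 new terms (running total: 5)
Depth 2: 16 new terms (running total: 21)
Total distinct ground terms = 21

21


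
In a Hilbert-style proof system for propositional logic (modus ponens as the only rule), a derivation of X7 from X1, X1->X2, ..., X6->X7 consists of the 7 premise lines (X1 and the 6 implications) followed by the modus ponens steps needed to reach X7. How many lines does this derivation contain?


We have 7 premise lines: X1 and 6 implications.
Each implication is detached once by MP, giving 6 MP lines.
7 premise lines + 6 MP lines = 13 total lines.

13


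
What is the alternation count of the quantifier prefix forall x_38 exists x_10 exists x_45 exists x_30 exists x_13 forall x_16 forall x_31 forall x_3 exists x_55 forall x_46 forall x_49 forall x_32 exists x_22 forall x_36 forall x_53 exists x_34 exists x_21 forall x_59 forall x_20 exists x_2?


Walk the prefix and count type changes:
  position 1: forall -> exists <-- alternation
  position 2: exists -> exists
  position 3: exists -> exists
  position 4: exists -> exists
  position 5: exists -> forall <-- alternation
  position 6: forall -> forall
  position 7: forall -> forall
  position 8: forall -> exists <-- alternation
  position 9: exists -> forall <-- alternation
  position 10: forall -> forall
  position 11: forall -> forall
  position 12: forall -> exists <-- alternation
  position 13: exists -> forall <-- alternation
  position 14: forall -> forall
  position 15: forall -> exists <-- alternation
  position 16: exists -> exists
  position 17: exists -> forall <-- alternation
  position 18: forall -> forall
  position 19: forall -> exists <-- alternation
Total alternations = 9

9


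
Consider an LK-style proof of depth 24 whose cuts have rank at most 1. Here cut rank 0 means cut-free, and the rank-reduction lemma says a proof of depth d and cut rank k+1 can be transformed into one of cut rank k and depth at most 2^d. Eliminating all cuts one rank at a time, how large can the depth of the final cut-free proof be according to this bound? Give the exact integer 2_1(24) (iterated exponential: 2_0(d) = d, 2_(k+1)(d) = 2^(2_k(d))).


Each rank reduction sends depth d to at most 2^d; cut rank r needs r reductions.
2_0(24) = 24
2_1(24) = 2^24 = 16777216
Cut-free depth bound = 16777216

16777216


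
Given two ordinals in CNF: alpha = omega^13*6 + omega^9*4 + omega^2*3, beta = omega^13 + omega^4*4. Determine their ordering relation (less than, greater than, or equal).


Compare term by term from highest exponent:
alpha = omega^13*6 + omega^9*4 + omega^2*3
beta = omega^13 + omega^4*4
Term 1: alpha has omega^13*6, beta has omega^13*1
Term 2: alpha has omega^9*4, beta has omega^4*4
Term 3: alpha has omega^2*3, beta has omega^0*0
Result: alpha > beta

alpha > beta


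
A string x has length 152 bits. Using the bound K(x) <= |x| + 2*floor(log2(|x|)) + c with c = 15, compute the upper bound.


floor(log2(152)) = 7
2 * 7 = 14
K(x) <= 152 + 14 + 15 = 181

181


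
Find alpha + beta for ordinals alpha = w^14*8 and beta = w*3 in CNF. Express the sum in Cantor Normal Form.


Ordinal addition w^14*8 + w*3:
Leading exponent of alpha (14) > leading exponent of beta (1).
Since alpha's term has higher exponent than beta's leading term,
the sum is simply alpha followed by beta.
Result = w^14*8 + w*3

w^14*8 + w*3


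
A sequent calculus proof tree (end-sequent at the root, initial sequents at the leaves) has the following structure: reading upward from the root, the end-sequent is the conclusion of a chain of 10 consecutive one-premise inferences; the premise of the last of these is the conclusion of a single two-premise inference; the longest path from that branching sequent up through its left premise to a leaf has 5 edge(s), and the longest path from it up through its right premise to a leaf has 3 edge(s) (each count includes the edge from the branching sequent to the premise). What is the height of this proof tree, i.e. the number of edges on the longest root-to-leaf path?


Longest path through the left premise: 5 edges (measured from the branching sequent)
Longest path through the right premise: 3 edges
Height of the subtree rooted at the branching sequent: max(5, 3) = 5
The branching sequent sits 10 edges above the root (the chain of one-premise inferences), so height = 5 + 10 = 15

15


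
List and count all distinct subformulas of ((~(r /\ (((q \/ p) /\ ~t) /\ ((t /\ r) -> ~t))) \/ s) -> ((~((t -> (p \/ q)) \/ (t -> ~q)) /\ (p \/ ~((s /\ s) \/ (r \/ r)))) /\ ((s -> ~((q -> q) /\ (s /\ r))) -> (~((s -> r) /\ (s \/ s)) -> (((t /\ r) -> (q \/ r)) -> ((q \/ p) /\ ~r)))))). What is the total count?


Formula: ((~(r /\ (((q \/ p) /\ ~t) /\ ((t /\ r) -> ~t))) \/ s) -> ((~((t -> (p \/ q)) \/ (t -> ~q)) /\ (p \/ ~((s /\ s) \/ (r \/ r)))) /\ ((s -> ~((q -> q) /\ (s /\ r))) -> (~((s -> r) /\ (s \/ s)) -> (((t /\ r) -> (q \/ r)) -> ((q \/ p) /\ ~r))))))
Subformulas found:
  1. r
  2. p
  3. q
  4. s
  5. t
  6. ~t
  7. ~r
  8. ~q
  9. (s \/ s)
  10. (t /\ r)
  11. (q \/ p)
  12. (s -> r)
  13. (s /\ s)
  14. (s /\ r)
  15. (r \/ r)
  16. (q -> q)
  17. (q \/ r)
  18. (p \/ q)
  19. (t -> ~q)
  20. (t -> (p \/ q))
  21. ((q \/ p) /\ ~t)
  22. ((t /\ r) -> ~t)
  23. ((q \/ p) /\ ~r)
  24. ((t /\ r) -> (q \/ r))
  25. ((s /\ s) \/ (r \/ r))
  26. ((s -> r) /\ (s \/ s))
  27. ((q -> q) /\ (s /\ r))
  28. ~((s -> r) /\ (s \/ s))
  29. ~((q -> q) /\ (s /\ r))
  30. ~((s /\ s) \/ (r \/ r))
  31. (p \/ ~((s /\ s) \/ (r \/ r)))
  32. (s -> ~((q -> q) /\ (s /\ r)))
  33. ((t -> (p \/ q)) \/ (t -> ~q))
  34. ~((t -> (p \/ q)) \/ (t -> ~q))
  35. (((q \/ p) /\ ~t) /\ ((t /\ r) -> ~t))
  36. (((t /\ r) -> (q \/ r)) -> ((q \/ p) /\ ~r))
  37. (r /\ (((q \/ p) /\ ~t) /\ ((t /\ r) -> ~t)))
  38. ~(r /\ (((q \/ p) /\ ~t) /\ ((t /\ r) -> ~t)))
  39. (~(r /\ (((q \/ p) /\ ~t) /\ ((t /\ r) -> ~t))) \/ s)
  40. (~((t -> (p \/ q)) \/ (t -> ~q)) /\ (p \/ ~((s /\ s) \/ (r \/ r))))
  41. (~((s -> r) /\ (s \/ s)) -> (((t /\ r) -> (q \/ r)) -> ((q \/ p) /\ ~r)))
  42. ((s -> ~((q -> q) /\ (s /\ r))) -> (~((s -> r) /\ (s \/ s)) -> (((t /\ r) -> (q \/ r)) -> ((q \/ p) /\ ~r))))
  43. ((~((t -> (p \/ q)) \/ (t -> ~q)) /\ (p \/ ~((s /\ s) \/ (r \/ r)))) /\ ((s -> ~((q -> q) /\ (s /\ r))) -> (~((s -> r) /\ (s \/ s)) -> (((t /\ r) -> (q \/ r)) -> ((q \/ p) /\ ~r)))))
  44. ((~(r /\ (((q \/ p) /\ ~t) /\ ((t /\ r) -> ~t))) \/ s) -> ((~((t -> (p \/ q)) \/ (t -> ~q)) /\ (p \/ ~((s /\ s) \/ (r \/ r)))) /\ ((s -> ~((q -> q) /\ (s /\ r))) -> (~((s -> r) /\ (s \/ s)) -> (((t /\ r) -> (q \/ r)) -> ((q \/ p) /\ ~r))))))
Total distinct subformulas = 44

44


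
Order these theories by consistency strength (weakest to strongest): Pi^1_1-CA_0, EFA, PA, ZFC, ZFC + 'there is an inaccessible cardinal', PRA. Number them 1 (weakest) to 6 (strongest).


Ordering by consistency strength:
1. EFA
2. PRA
3. PA
4. Pi^1_1-CA_0
5. ZFC
6. ZFC + 'there is an inaccessible cardinal'


Pi^1_1-CA_0=4, EFA=1, PA=3, ZFC=5, ZFC + 'there is an inaccessible cardinal'=6, PRA=2


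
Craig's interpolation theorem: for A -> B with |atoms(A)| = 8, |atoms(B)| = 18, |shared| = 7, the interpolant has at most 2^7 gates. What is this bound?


Shared atoms = 7
Craig interpolant size bound = 2^7
= 128

128


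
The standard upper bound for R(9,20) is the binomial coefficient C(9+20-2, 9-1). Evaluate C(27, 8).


R(9,20) <= C(9+20-2, 9-1) = C(27, 8)
C(27, 8) = 27! / (8! * 19!)
= 2220075

2220075


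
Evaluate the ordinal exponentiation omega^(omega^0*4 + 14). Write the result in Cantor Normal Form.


omega^(omega^0*4 + 14):
omega^0 = 1, so the exponent is 4 + 14 = 18 (finite ordinal addition).
Result = omega^18, already a single CNF term.

omega^18


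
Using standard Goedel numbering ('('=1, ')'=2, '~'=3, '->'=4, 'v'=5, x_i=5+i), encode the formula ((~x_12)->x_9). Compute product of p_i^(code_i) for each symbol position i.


Formula: ((~x_12)->x_9)
Symbol codes: [1, 1, 3, 17, 2, 4, 14, 2]
Primes: [2, 3, 5, 7, 11, 13, 17, 19]
p_1^1 = 2^1 = 2
p_2^1 = 3^1 = 3
p_3^3 = 5^3 = 125
p_4^17 = 7^17 = 232630513987207
p_5^2 = 11^2 = 121
p_6^4 = 13^4 = 28561
p_7^14 = 17^14 = 168377826559400929
p_8^2 = 19^2 = 361
Product = 36650408904531440549577366616500747109817250

36650408904531440549577366616500747109817250


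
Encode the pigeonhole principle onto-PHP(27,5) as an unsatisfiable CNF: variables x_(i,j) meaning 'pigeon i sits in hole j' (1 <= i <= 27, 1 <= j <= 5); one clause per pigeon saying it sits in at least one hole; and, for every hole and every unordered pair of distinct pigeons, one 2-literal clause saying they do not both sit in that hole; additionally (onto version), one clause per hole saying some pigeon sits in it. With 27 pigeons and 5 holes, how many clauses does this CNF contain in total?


onto-PHP(27,5): 27 pigeons, 5 holes, 27*5 = 135 variables.
- pigeon clauses: one per pigeon -> 27 clauses
- hole clauses: 5 holes * C(27,2) = 5 * 351 -> 1755 clauses
- onto clauses: one per hole -> 5 clauses
Total clauses = 27 + 1755 + 5 = 1787

1787


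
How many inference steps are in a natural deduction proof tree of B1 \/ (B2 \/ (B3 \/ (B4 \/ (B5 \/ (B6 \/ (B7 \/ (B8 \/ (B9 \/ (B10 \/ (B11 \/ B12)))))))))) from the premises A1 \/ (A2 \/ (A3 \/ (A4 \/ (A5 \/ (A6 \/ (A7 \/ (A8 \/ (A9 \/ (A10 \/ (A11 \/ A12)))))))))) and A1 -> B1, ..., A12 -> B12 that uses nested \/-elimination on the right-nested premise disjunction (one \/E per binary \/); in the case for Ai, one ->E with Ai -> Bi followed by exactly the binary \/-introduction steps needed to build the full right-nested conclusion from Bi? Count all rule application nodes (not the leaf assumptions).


Constructive dilemma with 12 branches, all disjunctions right-nested:
- \/E: the premise has 11 binary \/, each eliminated once: 11 nodes.
- ->E: one per case (Ai with Ai -> Bi gives Bi): 12 nodes.
- \/I: in case i < n, Bi needs 1 step to form Bi \/ (B(i+1) \/ ...) and then i-1 steps to prepend B(i-1), ..., B1, i.e. i steps; in case i = n, B12 needs 11 prepend steps.
  \/I total = (1 + 2 + ... + 11) + 11 = 66 + 11 = 77 nodes.
Total = 11 + 12 + 77 = 100

100
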